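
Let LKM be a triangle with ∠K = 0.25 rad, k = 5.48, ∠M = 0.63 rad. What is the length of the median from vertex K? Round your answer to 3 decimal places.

The third angle is ∠L = π − ∠K − ∠M = 2.262 rad.
Law of sines: l = k·sin L/sin K ≈ 17.072.
Law of sines: m = k·sin M/sin K ≈ 13.05.
Median from K: ½√(2·m² + 2·l² − k²) ≈ 14.945.

14.945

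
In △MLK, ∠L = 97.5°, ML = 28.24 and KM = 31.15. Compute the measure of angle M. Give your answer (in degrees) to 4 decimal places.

Law of sines: sin K = ML·sin L/KM ≈ 0.89883.
Since KM ≥ ML, only the acute value applies: ∠K ≈ 64.00°.
Then ∠M = 180° − ∠L − ∠K ≈ 18.50°.

∠M ≈ 18.4959°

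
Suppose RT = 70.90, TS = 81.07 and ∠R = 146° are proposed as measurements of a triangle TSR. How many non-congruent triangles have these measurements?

RT·sin R = 70.90·sin(146°) ≈ 39.65.
Since ∠R is not acute, a triangle exists only if TS > RT; here TS > RT, so there is exactly one triangle.

1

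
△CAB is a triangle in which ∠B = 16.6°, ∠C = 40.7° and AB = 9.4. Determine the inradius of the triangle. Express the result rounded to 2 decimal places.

1.27

The third angle is ∠A = 180° − ∠B − ∠C = 122.70°.
Law of sines: BC = AB·sin A/sin C ≈ 12.13.
Law of sines: CA = AB·sin B/sin C ≈ 4.1182.
Area = ½·AB·BC·sin B ≈ 16.288.
Semiperimeter s = (9.4+12.13+4.1182)/2 = 12.824.
Inradius = area/s = 16.288/12.824 ≈ 1.2701.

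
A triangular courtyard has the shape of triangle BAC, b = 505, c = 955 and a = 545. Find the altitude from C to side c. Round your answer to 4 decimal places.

Semiperimeter s = (505 + 545 + 955)/2 = 1002.5.
Heron's formula: area = √(1002.5·497.5·457.5·47.5) ≈ 1.0411e+05.
The altitude from C has length 2·area/c ≈ 218.03.

218.0257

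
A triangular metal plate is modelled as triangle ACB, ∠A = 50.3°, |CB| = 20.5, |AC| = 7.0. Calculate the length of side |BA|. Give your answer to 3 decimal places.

24.251

Law of sines: sin B = |AC|·sin A/|CB| ≈ 0.26272.
Since |CB| ≥ |AC|, only the acute value applies: ∠B ≈ 15.23°.
Then ∠C = 180° − ∠A − ∠B ≈ 114.47°.
Law of sines gives |BA| = |CB|·sin C/sin A ≈ 24.251.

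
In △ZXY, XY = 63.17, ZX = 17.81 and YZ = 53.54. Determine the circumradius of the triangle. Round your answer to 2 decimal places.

R ≈ 34.86

By the law of cosines, cos Z = (YZ² + ZX² − XY²) / (2·YZ·ZX) ≈ -0.42301, so ∠Z ≈ 115.02°.
Circumradius = XY/(2 sin Z) ≈ 34.857.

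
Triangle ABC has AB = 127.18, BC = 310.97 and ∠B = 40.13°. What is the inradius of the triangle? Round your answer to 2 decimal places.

By the law of cosines, CA² = AB² + BC² − 2·AB·BC·cos B = 52400, so CA ≈ 228.91.
Area = ½·AB·BC·sin B ≈ 12745.
Semiperimeter s = (310.97+228.91+127.18)/2 = 333.53.
Inradius = area/s = 12745/333.53 ≈ 38.213.

38.21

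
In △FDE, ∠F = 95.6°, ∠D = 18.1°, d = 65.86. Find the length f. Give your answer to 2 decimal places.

210.98

The third angle is ∠E = 180° − ∠F − ∠D = 66.30°.
Law of sines: f = d·sin F/sin D ≈ 210.98.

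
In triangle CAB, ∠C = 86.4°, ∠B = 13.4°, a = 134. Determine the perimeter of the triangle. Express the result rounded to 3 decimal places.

perimeter ≈ 301.230

The third angle is ∠A = 180° − ∠B − ∠C = 80.20°.
Law of sines: c = a·sin C/sin A ≈ 135.72.
Law of sines: b = a·sin B/sin A ≈ 31.514.
Semiperimeter s = (135.72+134+31.514)/2 = 150.62.
Perimeter = 135.72 + 134 + 31.514 = 301.23.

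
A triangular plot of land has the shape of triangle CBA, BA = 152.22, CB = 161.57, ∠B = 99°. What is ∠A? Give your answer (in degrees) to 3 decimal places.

By the law of cosines, AC² = CB² + BA² − 2·CB·BA·cos B = 56971, so AC ≈ 238.69.
Law of cosines again: cos A = (BA² + AC² − CB²)/(2·BA·AC) ≈ 0.74364, so ∠A ≈ 41.96°.

∠A ≈ 41.958°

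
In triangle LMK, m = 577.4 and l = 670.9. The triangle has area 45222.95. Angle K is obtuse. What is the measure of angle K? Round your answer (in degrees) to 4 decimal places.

∠K ≈ 166.4978°

From area = ½·l·m·sin K, we get sin K = 2·area/(l·m) ≈ 0.23348.
Taking the obtuse solution, ∠K ≈ 166.50°.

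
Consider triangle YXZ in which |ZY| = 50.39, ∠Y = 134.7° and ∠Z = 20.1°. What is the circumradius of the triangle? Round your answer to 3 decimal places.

The third angle is ∠X = 180° − ∠Z − ∠Y = 25.20°.
Law of sines: |XZ| = |ZY|·sin Y/sin X ≈ 84.121.
Law of sines: |YX| = |ZY|·sin Z/sin X ≈ 40.671.
Circumradius = |ZY|/(2 sin X) ≈ 59.174.

59.174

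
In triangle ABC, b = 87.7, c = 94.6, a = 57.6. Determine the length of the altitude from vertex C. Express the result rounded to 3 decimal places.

Semiperimeter s = (57.6 + 87.7 + 94.6)/2 = 119.95.
Heron's formula: area = √(119.95·62.35·32.25·25.35) ≈ 2472.7.
The altitude from C has length 2·area/c ≈ 52.277.

h_C ≈ 52.277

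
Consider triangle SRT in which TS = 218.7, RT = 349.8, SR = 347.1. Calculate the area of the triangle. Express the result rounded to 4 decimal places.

Semiperimeter s = (349.8 + 218.7 + 347.1)/2 = 457.8.
Heron's formula: area = √(457.8·108·239.1·110.7) ≈ 36175.

area ≈ 36175.4024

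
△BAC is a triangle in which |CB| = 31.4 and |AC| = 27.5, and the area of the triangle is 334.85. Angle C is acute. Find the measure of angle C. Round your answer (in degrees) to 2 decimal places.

From area = ½·|AC|·|CB|·sin C, we get sin C = 2·area/(|AC|·|CB|) ≈ 0.77556.
Taking the acute solution, ∠C ≈ 50.86°.

50.86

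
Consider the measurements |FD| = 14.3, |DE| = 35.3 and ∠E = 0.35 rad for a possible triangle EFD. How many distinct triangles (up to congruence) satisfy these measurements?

2

|DE|·sin E = 35.3·sin(0.35 rad) ≈ 12.1.
Since |DE| sin E < |FD| < |DE| (12.1 < 14.3 < 35.3), two triangles exist.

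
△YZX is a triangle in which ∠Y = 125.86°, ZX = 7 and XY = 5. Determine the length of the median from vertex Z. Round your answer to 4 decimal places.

4.7022

Law of sines: sin Z = XY·sin Y/ZX ≈ 0.57889.
Since ZX ≥ XY, only the acute value applies: ∠Z ≈ 35.37°.
Then ∠X = 180° − ∠Y − ∠Z ≈ 18.77°.
Law of sines gives YZ = ZX·sin X/sin Y ≈ 2.7788.
Median from Z: ½√(2·YZ² + 2·ZX² − XY²) ≈ 4.7022.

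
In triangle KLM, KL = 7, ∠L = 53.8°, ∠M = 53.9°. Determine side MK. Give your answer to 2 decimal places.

The third angle is ∠K = 180° − ∠L − ∠M = 72.30°.
Law of sines: MK = KL·sin L/sin M ≈ 6.9911.

6.99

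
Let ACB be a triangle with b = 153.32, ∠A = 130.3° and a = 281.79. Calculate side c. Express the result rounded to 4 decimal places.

Law of sines: sin B = b·sin A/a ≈ 0.41496.
Since a ≥ b, only the acute value applies: ∠B ≈ 24.52°.
Then ∠C = 180° − ∠A − ∠B ≈ 25.18°.
Law of sines gives c = a·sin C/sin A ≈ 157.22.

157.2176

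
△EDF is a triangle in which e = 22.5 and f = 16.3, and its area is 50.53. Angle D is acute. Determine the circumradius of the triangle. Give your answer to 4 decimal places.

R ≈ 14.8344

From area = ½·f·e·sin D, we get sin D = 2·area/(f·e) ≈ 0.27556.
Taking the acute solution, ∠D ≈ 16.00°.
Law of cosines then gives d ≈ 8.1754.
Circumradius = d/(2 sin D) ≈ 14.834.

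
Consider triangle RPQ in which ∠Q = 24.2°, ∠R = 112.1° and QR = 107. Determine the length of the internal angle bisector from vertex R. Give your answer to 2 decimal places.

The third angle is ∠P = 180° − ∠Q − ∠R = 43.70°.
Law of sines: PQ = QR·sin R/sin P ≈ 143.5.
Law of sines: RP = QR·sin Q/sin P ≈ 63.487.
The bisector from R has length 2·QR·RP·cos(∠R/2)/(QR+RP) ≈ 44.505.

t_R ≈ 44.50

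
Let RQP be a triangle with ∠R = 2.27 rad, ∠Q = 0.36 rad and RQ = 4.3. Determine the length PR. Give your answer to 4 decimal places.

The third angle is ∠P = π − ∠R − ∠Q = 0.512 rad.
Law of sines: PR = RQ·sin Q/sin P ≈ 3.0941.

3.0941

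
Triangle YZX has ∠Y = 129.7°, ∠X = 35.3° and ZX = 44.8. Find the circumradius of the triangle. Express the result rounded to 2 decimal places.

R ≈ 29.11

The third angle is ∠Z = 180° − ∠X − ∠Y = 15.00°.
Law of sines: XY = ZX·sin Z/sin Y ≈ 15.07.
Law of sines: YZ = ZX·sin X/sin Y ≈ 33.647.
Circumradius = ZX/(2 sin Y) ≈ 29.114.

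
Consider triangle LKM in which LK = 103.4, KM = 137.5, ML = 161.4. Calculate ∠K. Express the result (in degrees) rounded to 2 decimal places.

∠K ≈ 82.83°

By the law of cosines, cos K = (LK² + KM² − ML²) / (2·LK·KM) ≈ 0.12477, so ∠K ≈ 82.83°.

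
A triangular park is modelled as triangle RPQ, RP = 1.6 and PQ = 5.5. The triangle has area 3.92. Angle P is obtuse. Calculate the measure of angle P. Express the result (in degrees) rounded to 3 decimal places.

From area = ½·RP·PQ·sin P, we get sin P = 2·area/(RP·PQ) ≈ 0.89091.
Taking the obtuse solution, ∠P ≈ 117.01°.

117.012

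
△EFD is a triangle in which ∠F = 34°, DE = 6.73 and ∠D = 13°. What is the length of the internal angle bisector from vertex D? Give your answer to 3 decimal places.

The third angle is ∠E = 180° − ∠F − ∠D = 133.00°.
Law of sines: FD = DE·sin E/sin F ≈ 8.802.
Law of sines: EF = DE·sin D/sin F ≈ 2.7073.
The bisector from D has length 2·FD·DE·cos(∠D/2)/(FD+DE) ≈ 7.5788.

7.579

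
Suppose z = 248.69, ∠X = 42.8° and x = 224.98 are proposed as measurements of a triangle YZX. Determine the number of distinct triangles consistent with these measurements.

z·sin X = 248.69·sin(42.8°) ≈ 169.
Since z sin X < x < z (169 < 224.98 < 248.69), two triangles exist.

2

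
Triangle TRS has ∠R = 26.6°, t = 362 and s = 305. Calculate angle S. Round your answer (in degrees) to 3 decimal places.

56.825

By the law of cosines, r² = s² + t² − 2·s·t·cos R = 26622, so r ≈ 163.16.
Law of cosines again: cos S = (t² + r² − s²)/(2·t·r) ≈ 0.54720, so ∠S ≈ 56.82°.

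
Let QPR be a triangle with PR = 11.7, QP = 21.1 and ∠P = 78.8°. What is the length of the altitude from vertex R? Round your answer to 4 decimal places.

By the law of cosines, RQ² = QP² + PR² − 2·QP·PR·cos P = 486.2, so RQ ≈ 22.05.
Area = ½·QP·PR·sin P ≈ 121.08.
The altitude from R has length 2·area/QP ≈ 11.477.

h_R ≈ 11.4772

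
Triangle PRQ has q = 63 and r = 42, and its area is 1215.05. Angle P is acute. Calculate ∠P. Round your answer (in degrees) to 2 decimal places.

66.69

From area = ½·r·q·sin P, we get sin P = 2·area/(r·q) ≈ 0.91841.
Taking the acute solution, ∠P ≈ 66.69°.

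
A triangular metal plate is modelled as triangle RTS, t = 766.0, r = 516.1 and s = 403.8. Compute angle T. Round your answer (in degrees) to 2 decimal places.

∠T ≈ 112.18°

By the law of cosines, cos T = (s² + r² − t²) / (2·s·r) ≈ -0.37750, so ∠T ≈ 112.18°.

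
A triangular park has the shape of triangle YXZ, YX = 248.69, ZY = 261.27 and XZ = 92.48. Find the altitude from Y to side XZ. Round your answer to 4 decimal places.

Semiperimeter s = (92.48 + 261.27 + 248.69)/2 = 301.22.
Heron's formula: area = √(301.22·208.74·39.95·52.53) ≈ 11487.
The altitude from Y has length 2·area/XZ ≈ 248.42.

248.4214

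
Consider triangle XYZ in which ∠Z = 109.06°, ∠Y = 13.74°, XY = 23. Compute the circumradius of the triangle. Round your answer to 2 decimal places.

R ≈ 12.17

The third angle is ∠X = 180° − ∠Y − ∠Z = 57.20°.
Law of sines: YZ = XY·sin X/sin Z ≈ 20.454.
Law of sines: ZX = XY·sin Y/sin Z ≈ 5.7797.
Circumradius = XY/(2 sin Z) ≈ 12.167.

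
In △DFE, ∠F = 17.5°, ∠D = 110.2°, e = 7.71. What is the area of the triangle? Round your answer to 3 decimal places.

The third angle is ∠E = 180° − ∠D − ∠F = 52.30°.
Law of sines: d = e·sin D/sin E ≈ 9.1451.
Law of sines: f = e·sin F/sin E ≈ 2.9302.
Area = ½·e·d·sin F ≈ 10.601.

area ≈ 10.601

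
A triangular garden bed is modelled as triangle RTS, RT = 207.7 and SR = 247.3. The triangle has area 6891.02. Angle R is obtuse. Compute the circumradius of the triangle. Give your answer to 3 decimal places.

From area = ½·SR·RT·sin R, we get sin R = 2·area/(SR·RT) ≈ 0.26832.
Taking the obtuse solution, ∠R ≈ 164.44°.
Law of cosines then gives TS ≈ 450.84.
Circumradius = TS/(2 sin R) ≈ 840.12.

840.119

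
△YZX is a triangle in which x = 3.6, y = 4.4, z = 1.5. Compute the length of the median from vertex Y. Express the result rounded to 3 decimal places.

Median from Y: ½√(2·z² + 2·x² − y²) ≈ 1.6628.

1.663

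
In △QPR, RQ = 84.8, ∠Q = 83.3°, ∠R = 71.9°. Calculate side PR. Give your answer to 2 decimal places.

The third angle is ∠P = 180° − ∠R − ∠Q = 24.80°.
Law of sines: PR = RQ·sin Q/sin P ≈ 200.79.

200.79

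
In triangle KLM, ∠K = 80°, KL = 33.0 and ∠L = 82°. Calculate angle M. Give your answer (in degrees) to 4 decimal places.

The third angle is ∠M = 180° − ∠K − ∠L = 18.00°.

∠M ≈ 18.0000°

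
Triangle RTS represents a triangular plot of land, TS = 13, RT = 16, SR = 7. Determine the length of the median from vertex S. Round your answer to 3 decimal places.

6.708

Median from S: ½√(2·TS² + 2·SR² − RT²) ≈ 6.7082.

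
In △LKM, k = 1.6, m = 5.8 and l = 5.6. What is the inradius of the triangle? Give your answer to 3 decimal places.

r ≈ 0.689

Semiperimeter s = (5.6 + 1.6 + 5.8)/2 = 6.5.
Heron's formula: area = √(6.5·0.9·4.9·0.7) ≈ 4.4795.
Inradius = area/s = 4.4795/6.5 ≈ 0.68915.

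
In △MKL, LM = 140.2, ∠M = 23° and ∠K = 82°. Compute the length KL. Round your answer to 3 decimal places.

The third angle is ∠L = 180° − ∠M − ∠K = 75.00°.
Law of sines: KL = LM·sin M/sin K ≈ 55.319.

55.319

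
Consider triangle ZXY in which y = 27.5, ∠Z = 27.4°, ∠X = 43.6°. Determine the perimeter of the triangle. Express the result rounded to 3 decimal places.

The third angle is ∠Y = 180° − ∠Z − ∠X = 109.00°.
Law of sines: z = y·sin Z/sin Y ≈ 13.385.
Law of sines: x = y·sin X/sin Y ≈ 20.057.
Semiperimeter s = (13.385+20.057+27.5)/2 = 30.471.
Perimeter = 13.385 + 20.057 + 27.5 = 60.942.

60.942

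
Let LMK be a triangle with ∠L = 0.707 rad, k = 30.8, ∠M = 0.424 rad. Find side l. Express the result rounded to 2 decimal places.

The third angle is ∠K = π − ∠L − ∠M = 2.011 rad.
Law of sines: l = k·sin L/sin K ≈ 22.11.

22.11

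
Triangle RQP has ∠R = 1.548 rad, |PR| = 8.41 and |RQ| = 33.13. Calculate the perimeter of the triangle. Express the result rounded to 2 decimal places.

By the law of cosines, |QP|² = |PR|² + |RQ|² − 2·|PR|·|RQ|·cos R = 1155.6, so |QP| ≈ 33.994.
Semiperimeter s = (33.994+8.41+33.13)/2 = 37.767.
Perimeter = 33.994 + 8.41 + 33.13 = 75.534.

75.53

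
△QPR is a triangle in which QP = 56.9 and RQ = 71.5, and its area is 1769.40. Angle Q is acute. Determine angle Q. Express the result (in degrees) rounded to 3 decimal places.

∠Q ≈ 60.440°

From area = ½·RQ·QP·sin Q, we get sin Q = 2·area/(RQ·QP) ≈ 0.86984.
Taking the acute solution, ∠Q ≈ 60.44°.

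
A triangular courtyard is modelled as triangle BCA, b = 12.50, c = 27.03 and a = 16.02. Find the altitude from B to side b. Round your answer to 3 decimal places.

h_B ≈ 9.753

Semiperimeter s = (12.5 + 27.03 + 16.02)/2 = 27.775.
Heron's formula: area = √(27.775·15.275·0.745·11.755) ≈ 60.955.
The altitude from B has length 2·area/b ≈ 9.7527.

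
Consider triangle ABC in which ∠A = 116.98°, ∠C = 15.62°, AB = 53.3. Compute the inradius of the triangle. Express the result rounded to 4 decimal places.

18.4359

The third angle is ∠B = 180° − ∠C − ∠A = 47.40°.
Law of sines: BC = AB·sin A/sin C ≈ 176.41.
Law of sines: CA = AB·sin B/sin C ≈ 145.71.
Area = ½·AB·BC·sin B ≈ 3460.6.
Semiperimeter s = (176.41+145.71+53.3)/2 = 187.71.
Inradius = area/s = 3460.6/187.71 ≈ 18.436.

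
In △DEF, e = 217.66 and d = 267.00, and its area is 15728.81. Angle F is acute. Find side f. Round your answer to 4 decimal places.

144.6883

From area = ½·d·e·sin F, we get sin F = 2·area/(d·e) ≈ 0.54130.
Taking the acute solution, ∠F ≈ 32.77°.
Law of cosines then gives f ≈ 144.69.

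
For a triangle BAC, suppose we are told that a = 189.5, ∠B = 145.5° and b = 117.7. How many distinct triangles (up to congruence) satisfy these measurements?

0

a·sin B = 189.5·sin(145.5°) ≈ 107.3.
Since ∠B is not acute, a triangle exists only if b > a; here b ≤ a, so there is no triangle.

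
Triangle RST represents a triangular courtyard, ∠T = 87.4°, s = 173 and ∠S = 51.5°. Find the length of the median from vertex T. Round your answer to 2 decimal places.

m_T ≈ 115.46

The third angle is ∠R = 180° − ∠S − ∠T = 41.10°.
Law of sines: r = s·sin R/sin S ≈ 145.32.
Law of sines: t = s·sin T/sin S ≈ 220.83.
Median from T: ½√(2·r² + 2·s² − t²) ≈ 115.46.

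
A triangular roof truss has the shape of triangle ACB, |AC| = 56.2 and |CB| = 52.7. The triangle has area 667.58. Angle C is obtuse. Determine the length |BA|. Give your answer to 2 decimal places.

105.94

From area = ½·|AC|·|CB|·sin C, we get sin C = 2·area/(|AC|·|CB|) ≈ 0.45080.
Taking the obtuse solution, ∠C ≈ 153.20°.
Law of cosines then gives |BA| ≈ 105.94.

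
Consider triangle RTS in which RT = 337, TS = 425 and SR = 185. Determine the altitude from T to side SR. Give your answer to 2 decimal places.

Semiperimeter s = (425 + 185 + 337)/2 = 473.5.
Heron's formula: area = √(473.5·48.5·288.5·136.5) ≈ 30073.
The altitude from T has length 2·area/SR ≈ 325.11.

h_T ≈ 325.11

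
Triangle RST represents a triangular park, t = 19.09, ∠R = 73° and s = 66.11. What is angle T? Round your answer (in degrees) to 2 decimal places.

By the law of cosines, r² = s² + t² − 2·s·t·cos R = 3997, so r ≈ 63.222.
Law of cosines again: cos T = (r² + s² − t²)/(2·r·s) ≈ 0.95740, so ∠T ≈ 16.78°.

16.78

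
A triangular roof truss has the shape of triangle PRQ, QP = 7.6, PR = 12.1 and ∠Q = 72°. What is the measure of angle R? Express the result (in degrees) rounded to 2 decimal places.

Law of sines: sin R = QP·sin Q/PR ≈ 0.59736.
Since PR ≥ QP, only the acute value applies: ∠R ≈ 36.68°.
Then ∠P = 180° − ∠Q − ∠R ≈ 71.32°.

∠R ≈ 36.68°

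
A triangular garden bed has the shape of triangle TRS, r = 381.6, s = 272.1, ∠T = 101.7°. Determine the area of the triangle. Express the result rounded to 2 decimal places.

area ≈ 50838.00

Area = ½·r·s·sin T ≈ 50838.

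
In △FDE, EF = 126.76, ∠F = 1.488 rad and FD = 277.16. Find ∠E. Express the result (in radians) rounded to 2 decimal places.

By the law of cosines, DE² = EF² + FD² − 2·EF·FD·cos F = 87075, so DE ≈ 295.08.
Law of cosines again: cos E = (DE² + EF² − FD²)/(2·DE·EF) ≈ 0.35189, so ∠E ≈ 1.211 rad.

1.21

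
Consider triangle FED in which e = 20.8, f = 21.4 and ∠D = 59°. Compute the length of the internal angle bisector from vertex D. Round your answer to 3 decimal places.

18.361

By the law of cosines, d² = f² + e² − 2·f·e·cos D = 432.09, so d ≈ 20.787.
The bisector from D has length 2·f·e·cos(∠D/2)/(f+e) ≈ 18.361.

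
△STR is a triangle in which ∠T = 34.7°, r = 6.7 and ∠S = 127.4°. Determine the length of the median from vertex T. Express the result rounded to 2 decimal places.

11.57

The third angle is ∠R = 180° − ∠S − ∠T = 17.90°.
Law of sines: s = r·sin S/sin R ≈ 17.317.
Law of sines: t = r·sin T/sin R ≈ 12.41.
Median from T: ½√(2·r² + 2·s² − t²) ≈ 11.571.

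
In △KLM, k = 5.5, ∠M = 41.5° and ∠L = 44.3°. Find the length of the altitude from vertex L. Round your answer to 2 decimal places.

3.64

The third angle is ∠K = 180° − ∠L − ∠M = 94.20°.
Law of sines: l = k·sin L/sin K ≈ 3.8516.
Law of sines: m = k·sin M/sin K ≈ 3.6542.
Area = ½·k·l·sin M ≈ 7.0185.
The altitude from L has length 2·area/l ≈ 3.6444.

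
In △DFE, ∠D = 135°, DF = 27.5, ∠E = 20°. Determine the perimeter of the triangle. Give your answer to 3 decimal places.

The third angle is ∠F = 180° − ∠E − ∠D = 25.00°.
Law of sines: FE = DF·sin D/sin E ≈ 56.855.
Law of sines: ED = DF·sin F/sin E ≈ 33.98.
Semiperimeter s = (56.855+33.98+27.5)/2 = 59.168.
Perimeter = 56.855 + 33.98 + 27.5 = 118.34.

perimeter ≈ 118.335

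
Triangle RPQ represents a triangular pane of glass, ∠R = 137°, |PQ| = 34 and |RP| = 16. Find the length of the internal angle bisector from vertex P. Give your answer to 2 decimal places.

21.27

Law of sines: sin Q = |RP|·sin R/|PQ| ≈ 0.32094.
Since |PQ| ≥ |RP|, only the acute value applies: ∠Q ≈ 18.72°.
Then ∠P = 180° − ∠R − ∠Q ≈ 24.28°.
Law of sines gives |QR| = |PQ|·sin P/sin R ≈ 20.5.
The bisector from P has length 2·|RP|·|PQ|·cos(∠P/2)/(|RP|+|PQ|) ≈ 21.273.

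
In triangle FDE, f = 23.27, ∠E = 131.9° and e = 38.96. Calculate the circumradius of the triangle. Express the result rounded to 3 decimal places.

Law of sines: sin F = f·sin E/e ≈ 0.44456.
Since e ≥ f, only the acute value applies: ∠F ≈ 26.40°.
Then ∠D = 180° − ∠E − ∠F ≈ 21.70°.
Law of sines gives d = e·sin D/sin E ≈ 19.358.
Circumradius = e/(2 sin E) ≈ 26.172.

R ≈ 26.172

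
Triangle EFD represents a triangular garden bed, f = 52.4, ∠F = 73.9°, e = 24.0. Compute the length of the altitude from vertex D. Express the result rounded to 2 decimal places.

23.06

Law of sines: sin E = e·sin F/f ≈ 0.44005.
Since f ≥ e, only the acute value applies: ∠E ≈ 26.11°.
Then ∠D = 180° − ∠F − ∠E ≈ 79.99°.
Law of sines gives d = f·sin D/sin F ≈ 53.709.
Area = ½·f·e·sin D ≈ 619.23.
The altitude from D has length 2·area/d ≈ 23.059.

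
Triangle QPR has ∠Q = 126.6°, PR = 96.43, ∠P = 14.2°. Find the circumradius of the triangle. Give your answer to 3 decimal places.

The third angle is ∠R = 180° − ∠Q − ∠P = 39.20°.
Law of sines: RQ = PR·sin P/sin Q ≈ 29.465.
Law of sines: QP = PR·sin R/sin Q ≈ 75.916.
Circumradius = PR/(2 sin Q) ≈ 60.057.

60.057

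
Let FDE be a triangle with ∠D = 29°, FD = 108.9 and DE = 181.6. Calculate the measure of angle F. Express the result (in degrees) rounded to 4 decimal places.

By the law of cosines, EF² = FD² + DE² − 2·FD·DE·cos D = 10244, so EF ≈ 101.21.
Law of cosines again: cos F = (EF² + FD² − DE²)/(2·EF·FD) ≈ -0.49332, so ∠F ≈ 119.56°.

∠F ≈ 119.5589°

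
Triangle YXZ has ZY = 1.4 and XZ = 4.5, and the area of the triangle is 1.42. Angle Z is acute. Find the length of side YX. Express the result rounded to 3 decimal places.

From area = ½·XZ·ZY·sin Z, we get sin Z = 2·area/(XZ·ZY) ≈ 0.45079.
Taking the acute solution, ∠Z ≈ 26.79°.
Law of cosines then gives YX ≈ 3.311.

3.311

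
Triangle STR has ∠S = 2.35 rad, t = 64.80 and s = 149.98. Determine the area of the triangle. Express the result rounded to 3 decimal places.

area ≈ 2240.222

Law of sines: sin T = t·sin S/s ≈ 0.30740.
Since s ≥ t, only the acute value applies: ∠T ≈ 0.312 rad.
Then ∠R = π − ∠S − ∠T ≈ 0.479 rad.
Law of sines gives r = s·sin R/sin S ≈ 97.182.
Area = ½·s·t·sin R ≈ 2240.2.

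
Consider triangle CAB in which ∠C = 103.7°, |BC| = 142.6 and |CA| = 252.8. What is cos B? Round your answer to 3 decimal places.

By the law of cosines, |AB|² = |BC|² + |CA|² − 2·|BC|·|CA|·cos C = 1.0132e+05, so |AB| ≈ 318.31.
Law of cosines again: cos B = (|AB|² + |BC|² − |CA|²)/(2·|AB|·|BC|) ≈ 0.63610, so ∠B ≈ 50.50°.

cos B ≈ 0.636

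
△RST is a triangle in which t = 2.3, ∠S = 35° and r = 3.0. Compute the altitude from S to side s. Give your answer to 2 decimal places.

By the law of cosines, s² = t² + r² − 2·t·r·cos S = 2.9857, so s ≈ 1.7279.
Area = ½·t·r·sin S ≈ 1.9788.
The altitude from S has length 2·area/s ≈ 2.2904.

2.29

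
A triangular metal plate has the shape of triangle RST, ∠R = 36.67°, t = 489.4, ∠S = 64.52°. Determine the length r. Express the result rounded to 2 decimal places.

297.94

The third angle is ∠T = 180° − ∠R − ∠S = 78.81°.
Law of sines: r = t·sin R/sin T ≈ 297.94.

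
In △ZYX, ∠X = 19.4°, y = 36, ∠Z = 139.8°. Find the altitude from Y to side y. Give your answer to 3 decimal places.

The third angle is ∠Y = 180° − ∠X − ∠Z = 20.80°.
Law of sines: z = y·sin Z/sin Y ≈ 65.435.
Law of sines: x = y·sin X/sin Y ≈ 33.674.
Area = ½·y·z·sin X ≈ 391.23.
The altitude from Y has length 2·area/y ≈ 21.735.

21.735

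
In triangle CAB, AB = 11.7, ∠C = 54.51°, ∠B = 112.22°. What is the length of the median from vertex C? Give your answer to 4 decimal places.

The third angle is ∠A = 180° − ∠B − ∠C = 13.27°.
Law of sines: BC = AB·sin A/sin C ≈ 3.2984.
Law of sines: CA = AB·sin B/sin C ≈ 13.303.
Median from C: ½√(2·BC² + 2·CA² − AB²) ≈ 7.7263.

m_C ≈ 7.7263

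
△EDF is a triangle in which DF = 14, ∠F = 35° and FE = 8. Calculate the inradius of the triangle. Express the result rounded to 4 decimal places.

2.0893

By the law of cosines, ED² = DF² + FE² − 2·DF·FE·cos F = 76.51, so ED ≈ 8.747.
Area = ½·DF·FE·sin F ≈ 32.12.
Semiperimeter s = (14+8+8.747)/2 = 15.373.
Inradius = area/s = 32.12/15.373 ≈ 2.0893.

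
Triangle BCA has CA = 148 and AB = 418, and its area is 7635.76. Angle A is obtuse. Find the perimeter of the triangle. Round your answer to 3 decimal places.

From area = ½·CA·AB·sin A, we get sin A = 2·area/(CA·AB) ≈ 0.24686.
Taking the obtuse solution, ∠A ≈ 165.71°.
Law of cosines then gives BC ≈ 562.61.
Perimeter = 148 + 418 + 562.61 = 1128.6.

perimeter ≈ 1128.607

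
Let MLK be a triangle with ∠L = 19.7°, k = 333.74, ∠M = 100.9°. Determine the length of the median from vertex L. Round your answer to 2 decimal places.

The third angle is ∠K = 180° − ∠M − ∠L = 59.40°.
Law of sines: m = k·sin M/sin K ≈ 380.74.
Law of sines: l = k·sin L/sin K ≈ 130.7.
Median from L: ½√(2·k² + 2·m² − l²) ≈ 352.

m_L ≈ 352.00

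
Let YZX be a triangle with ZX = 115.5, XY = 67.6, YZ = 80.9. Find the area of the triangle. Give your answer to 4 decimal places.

2677.2093

Semiperimeter s = (115.5 + 67.6 + 80.9)/2 = 132.
Heron's formula: area = √(132·16.5·64.4·51.1) ≈ 2677.2.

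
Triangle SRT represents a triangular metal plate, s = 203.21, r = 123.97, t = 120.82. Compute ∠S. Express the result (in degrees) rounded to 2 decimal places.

112.22

By the law of cosines, cos S = (r² + t² − s²) / (2·r·t) ≈ -0.37816, so ∠S ≈ 112.22°.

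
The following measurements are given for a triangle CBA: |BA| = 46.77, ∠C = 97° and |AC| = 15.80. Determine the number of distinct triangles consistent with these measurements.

|AC|·sin C = 15.80·sin(97°) ≈ 15.68.
Since ∠C is not acute, a triangle exists only if |BA| > |AC|; here |BA| > |AC|, so there is exactly one triangle.

1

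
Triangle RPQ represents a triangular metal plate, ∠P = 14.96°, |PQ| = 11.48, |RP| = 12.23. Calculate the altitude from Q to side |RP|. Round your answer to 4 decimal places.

By the law of cosines, |QR|² = |RP|² + |PQ|² − 2·|RP|·|PQ|·cos P = 10.08, so |QR| ≈ 3.1749.
Area = ½·|RP|·|PQ|·sin P ≈ 18.122.
The altitude from Q has length 2·area/|RP| ≈ 2.9635.

2.9635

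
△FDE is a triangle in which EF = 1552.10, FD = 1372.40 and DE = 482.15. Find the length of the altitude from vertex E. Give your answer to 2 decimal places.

Semiperimeter s = (482.15 + 1552.1 + 1372.4)/2 = 1703.3.
Heron's formula: area = √(1703.3·1221.2·151.23·330.92) ≈ 3.2264e+05.
The altitude from E has length 2·area/FD ≈ 470.18.

h_E ≈ 470.18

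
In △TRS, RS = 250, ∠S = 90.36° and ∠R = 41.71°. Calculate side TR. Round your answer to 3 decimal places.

The third angle is ∠T = 180° − ∠R − ∠S = 47.93°.
Law of sines: TR = RS·sin S/sin T ≈ 336.77.

336.772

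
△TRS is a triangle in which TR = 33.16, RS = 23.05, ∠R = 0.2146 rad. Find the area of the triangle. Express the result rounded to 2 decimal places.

81.39

Area = ½·TR·RS·sin R ≈ 81.385.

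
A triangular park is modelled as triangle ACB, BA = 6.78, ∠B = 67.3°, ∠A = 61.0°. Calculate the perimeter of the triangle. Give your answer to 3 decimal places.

The third angle is ∠C = 180° − ∠B − ∠A = 51.70°.
Law of sines: CB = BA·sin A/sin C ≈ 7.5562.
Law of sines: AC = BA·sin B/sin C ≈ 7.9702.
Semiperimeter s = (7.5562+6.78+7.9702)/2 = 11.153.
Perimeter = 7.5562 + 6.78 + 7.9702 = 22.306.

perimeter ≈ 22.306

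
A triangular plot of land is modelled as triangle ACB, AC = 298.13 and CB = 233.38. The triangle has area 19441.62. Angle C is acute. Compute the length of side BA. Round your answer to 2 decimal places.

From area = ½·AC·CB·sin C, we get sin C = 2·area/(AC·CB) ≈ 0.55885.
Taking the acute solution, ∠C ≈ 33.98°.
Law of cosines then gives BA ≈ 167.18.

167.18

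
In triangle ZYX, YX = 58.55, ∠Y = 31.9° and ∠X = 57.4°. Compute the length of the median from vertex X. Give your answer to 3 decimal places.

The third angle is ∠Z = 180° − ∠Y − ∠X = 90.70°.
Law of sines: XZ = YX·sin Y/sin Z ≈ 30.942.
Law of sines: ZY = YX·sin X/sin Z ≈ 49.329.
Median from X: ½√(2·YX² + 2·XZ² − ZY²) ≈ 39.805.

m_X ≈ 39.805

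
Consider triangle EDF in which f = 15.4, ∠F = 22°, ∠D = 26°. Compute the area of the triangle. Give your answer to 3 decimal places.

The third angle is ∠E = 180° − ∠D − ∠F = 132.00°.
Law of sines: e = f·sin E/sin F ≈ 30.551.
Law of sines: d = f·sin D/sin F ≈ 18.021.
Area = ½·f·e·sin D ≈ 103.12.

area ≈ 103.122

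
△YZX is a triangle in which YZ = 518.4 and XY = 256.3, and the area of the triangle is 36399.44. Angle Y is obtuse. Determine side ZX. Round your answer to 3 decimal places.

From area = ½·XY·YZ·sin Y, we get sin Y = 2·area/(XY·YZ) ≈ 0.54791.
Taking the obtuse solution, ∠Y ≈ 146.78°.
Law of cosines then gives ZX ≈ 746.14.

746.138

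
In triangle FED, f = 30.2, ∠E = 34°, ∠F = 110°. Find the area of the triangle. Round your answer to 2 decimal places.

159.51

The third angle is ∠D = 180° − ∠F − ∠E = 36.00°.
Law of sines: e = f·sin E/sin F ≈ 17.971.
Law of sines: d = f·sin D/sin F ≈ 18.89.
Area = ½·f·e·sin D ≈ 159.51.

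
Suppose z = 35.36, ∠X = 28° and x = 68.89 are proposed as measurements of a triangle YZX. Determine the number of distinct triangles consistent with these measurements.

z·sin X = 35.36·sin(28°) ≈ 16.6.
Since x ≥ z, exactly one triangle exists.

1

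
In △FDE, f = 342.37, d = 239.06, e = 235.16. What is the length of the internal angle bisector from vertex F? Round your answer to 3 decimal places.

By the law of cosines, cos F = (d² + e² − f²) / (2·d·e) ≈ -0.04240, so ∠F ≈ 92.43°.
The bisector from F has length 2·d·e·cos(∠F/2)/(d+e) ≈ 164.06.

t_F ≈ 164.058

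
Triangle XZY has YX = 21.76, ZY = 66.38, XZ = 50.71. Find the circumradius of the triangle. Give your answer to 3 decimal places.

By the law of cosines, cos X = (YX² + XZ² − ZY²) / (2·YX·XZ) ≈ -0.61684, so ∠X ≈ 128.09°.
Circumradius = ZY/(2 sin X) ≈ 42.168.

42.168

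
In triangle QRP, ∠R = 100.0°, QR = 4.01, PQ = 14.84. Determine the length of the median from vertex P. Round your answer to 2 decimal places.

Law of sines: sin P = QR·sin R/PQ ≈ 0.26611.
Since PQ ≥ QR, only the acute value applies: ∠P ≈ 15.43°.
Then ∠Q = 180° − ∠R − ∠P ≈ 64.57°.
Law of sines gives RP = PQ·sin Q/sin R ≈ 13.609.
Median from P: ½√(2·RP² + 2·PQ² − QR²) ≈ 14.096.

14.10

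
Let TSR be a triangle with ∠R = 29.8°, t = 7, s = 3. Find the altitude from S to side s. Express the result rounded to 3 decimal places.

3.479

By the law of cosines, r² = t² + s² − 2·t·s·cos R = 21.554, so r ≈ 4.6426.
Area = ½·t·s·sin R ≈ 5.2182.
The altitude from S has length 2·area/s ≈ 3.4788.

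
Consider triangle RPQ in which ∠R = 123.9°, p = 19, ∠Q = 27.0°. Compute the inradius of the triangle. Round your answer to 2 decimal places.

4.04

The third angle is ∠P = 180° − ∠Q − ∠R = 29.10°.
Law of sines: r = p·sin R/sin P ≈ 32.427.
Law of sines: q = p·sin Q/sin P ≈ 17.736.
Area = ½·p·r·sin Q ≈ 139.85.
Semiperimeter s = (32.427+19+17.736)/2 = 34.582.
Inradius = area/s = 139.85/34.582 ≈ 4.0442.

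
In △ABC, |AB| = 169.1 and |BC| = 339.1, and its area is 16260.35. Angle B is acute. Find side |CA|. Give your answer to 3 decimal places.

From area = ½·|AB|·|BC|·sin B, we get sin B = 2·area/(|AB|·|BC|) ≈ 0.56714.
Taking the acute solution, ∠B ≈ 34.55°.
Law of cosines then gives |CA| ≈ 221.65.

221.647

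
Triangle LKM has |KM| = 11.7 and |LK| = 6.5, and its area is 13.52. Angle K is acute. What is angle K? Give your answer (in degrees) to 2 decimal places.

∠K ≈ 20.83°

From area = ½·|LK|·|KM|·sin K, we get sin K = 2·area/(|LK|·|KM|) ≈ 0.35556.
Taking the acute solution, ∠K ≈ 20.83°.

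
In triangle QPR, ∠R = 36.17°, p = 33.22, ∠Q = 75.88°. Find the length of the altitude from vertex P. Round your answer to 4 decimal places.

The third angle is ∠P = 180° − ∠R − ∠Q = 67.95°.
Law of sines: q = p·sin Q/sin P ≈ 34.759.
Law of sines: r = p·sin R/sin P ≈ 21.153.
Area = ½·p·q·sin R ≈ 340.74.
The altitude from P has length 2·area/p ≈ 20.514.

h_P ≈ 20.5140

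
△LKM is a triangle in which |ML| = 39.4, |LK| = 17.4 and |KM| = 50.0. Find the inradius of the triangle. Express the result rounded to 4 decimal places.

Semiperimeter s = (50 + 39.4 + 17.4)/2 = 53.4.
Heron's formula: area = √(53.4·3.4·14·36) ≈ 302.5.
Inradius = area/s = 302.5/53.4 ≈ 5.6648.

r ≈ 5.6648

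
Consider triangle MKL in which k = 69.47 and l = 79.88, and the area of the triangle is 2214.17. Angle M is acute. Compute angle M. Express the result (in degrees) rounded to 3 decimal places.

From area = ½·k·l·sin M, we get sin M = 2·area/(k·l) ≈ 0.79800.
Taking the acute solution, ∠M ≈ 52.94°.

52.940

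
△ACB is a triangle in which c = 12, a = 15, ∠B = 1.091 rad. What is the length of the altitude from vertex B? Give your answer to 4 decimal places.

By the law of cosines, b² = a² + c² − 2·a·c·cos B = 202.82, so b ≈ 14.242.
Area = ½·a·c·sin B ≈ 79.838.
The altitude from B has length 2·area/b ≈ 11.212.

h_B ≈ 11.2119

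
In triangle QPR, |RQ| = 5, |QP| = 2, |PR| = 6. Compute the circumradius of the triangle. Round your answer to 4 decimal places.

By the law of cosines, cos Q = (|RQ|² + |QP|² − |PR|²) / (2·|RQ|·|QP|) ≈ -0.35000, so ∠Q ≈ 1.928 rad.
Circumradius = |PR|/(2 sin Q) ≈ 3.2026.

3.2026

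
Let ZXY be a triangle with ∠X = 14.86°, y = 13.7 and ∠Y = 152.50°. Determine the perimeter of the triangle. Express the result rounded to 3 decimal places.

27.802

The third angle is ∠Z = 180° − ∠X − ∠Y = 12.64°.
Law of sines: z = y·sin Z/sin Y ≈ 6.4925.
Law of sines: x = y·sin X/sin Y ≈ 7.6091.
Semiperimeter s = (6.4925+7.6091+13.7)/2 = 13.901.
Perimeter = 6.4925 + 7.6091 + 13.7 = 27.802.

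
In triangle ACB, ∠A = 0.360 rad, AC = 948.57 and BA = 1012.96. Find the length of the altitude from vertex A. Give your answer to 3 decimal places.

By the law of cosines, CB² = BA² + AC² − 2·BA·AC·cos A = 1.2733e+05, so CB ≈ 356.84.
Area = ½·BA·AC·sin A ≈ 1.6924e+05.
The altitude from A has length 2·area/CB ≈ 948.57.

h_A ≈ 948.569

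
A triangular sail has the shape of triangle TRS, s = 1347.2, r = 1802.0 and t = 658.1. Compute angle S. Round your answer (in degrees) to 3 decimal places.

∠S ≈ 38.143°

By the law of cosines, cos S = (t² + r² − s²) / (2·t·r) ≈ 0.78647, so ∠S ≈ 38.14°.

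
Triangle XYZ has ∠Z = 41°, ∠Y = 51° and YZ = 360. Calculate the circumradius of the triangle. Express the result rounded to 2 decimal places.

The third angle is ∠X = 180° − ∠Y − ∠Z = 88.00°.
Law of sines: ZX = YZ·sin Y/sin X ≈ 279.94.
Law of sines: XY = YZ·sin Z/sin X ≈ 236.33.
Circumradius = YZ/(2 sin X) ≈ 180.11.

R ≈ 180.11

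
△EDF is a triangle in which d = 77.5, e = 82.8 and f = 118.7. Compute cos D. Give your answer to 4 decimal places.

By the law of cosines, cos D = (f² + e² − d²) / (2·f·e) ≈ 0.76001, so ∠D ≈ 40.54°.

cos D ≈ 0.7600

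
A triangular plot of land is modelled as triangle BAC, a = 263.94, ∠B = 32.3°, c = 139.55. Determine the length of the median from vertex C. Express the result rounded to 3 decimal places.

By the law of cosines, b² = a² + c² − 2·a·c·cos B = 26872, so b ≈ 163.93.
Median from C: ½√(2·b² + 2·a² − c²) ≈ 208.33.

m_C ≈ 208.325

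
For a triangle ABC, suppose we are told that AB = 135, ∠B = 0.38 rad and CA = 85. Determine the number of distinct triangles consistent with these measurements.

2

AB·sin B = 135·sin(0.38 rad) ≈ 50.07.
Since AB sin B < CA < AB (50.07 < 85 < 135), two triangles exist.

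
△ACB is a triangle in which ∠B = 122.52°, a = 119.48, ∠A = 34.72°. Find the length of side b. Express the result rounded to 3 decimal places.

176.882

The third angle is ∠C = 180° − ∠B − ∠A = 22.76°.
Law of sines: b = a·sin B/sin A ≈ 176.88.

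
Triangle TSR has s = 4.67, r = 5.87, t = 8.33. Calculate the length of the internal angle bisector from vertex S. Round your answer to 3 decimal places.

By the law of cosines, cos S = (r² + t² − s²) / (2·r·t) ≈ 0.83887, so ∠S ≈ 32.98°.
The bisector from S has length 2·r·t·cos(∠S/2)/(r+t) ≈ 6.6037.

6.604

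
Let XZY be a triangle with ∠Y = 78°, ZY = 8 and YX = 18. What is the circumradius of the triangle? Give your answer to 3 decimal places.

R ≈ 9.259

By the law of cosines, XZ² = ZY² + YX² − 2·ZY·YX·cos Y = 328.12, so XZ ≈ 18.114.
Area = ½·ZY·YX·sin Y ≈ 70.427.
Circumradius = XZ/(2 sin Y) ≈ 9.2594.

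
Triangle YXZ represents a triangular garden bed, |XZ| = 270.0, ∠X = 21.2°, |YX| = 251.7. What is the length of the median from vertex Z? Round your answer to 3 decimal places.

By the law of cosines, |ZY|² = |YX|² + |XZ|² − 2·|YX|·|XZ|·cos X = 9533.3, so |ZY| ≈ 97.639.
Median from Z: ½√(2·|XZ|² + 2·|ZY|² − |YX|²) ≈ 159.31.

159.306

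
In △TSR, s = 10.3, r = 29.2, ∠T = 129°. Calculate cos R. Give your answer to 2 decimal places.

0.78

By the law of cosines, t² = s² + r² − 2·s·r·cos T = 1337.3, so t ≈ 36.569.
Law of cosines again: cos R = (t² + s² − r²)/(2·t·s) ≈ 0.78417, so ∠R ≈ 38.36°.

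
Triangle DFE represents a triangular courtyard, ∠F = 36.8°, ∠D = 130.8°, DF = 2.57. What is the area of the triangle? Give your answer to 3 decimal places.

The third angle is ∠E = 180° − ∠D − ∠F = 12.40°.
Law of sines: FE = DF·sin D/sin E ≈ 9.0599.
Law of sines: ED = DF·sin F/sin E ≈ 7.1692.
Area = ½·DF·FE·sin F ≈ 6.9738.

6.974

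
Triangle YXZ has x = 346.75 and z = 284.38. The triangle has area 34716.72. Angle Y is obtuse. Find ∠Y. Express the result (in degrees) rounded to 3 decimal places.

From area = ½·x·z·sin Y, we get sin Y = 2·area/(x·z) ≈ 0.70413.
Taking the obtuse solution, ∠Y ≈ 135.24°.

135.241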